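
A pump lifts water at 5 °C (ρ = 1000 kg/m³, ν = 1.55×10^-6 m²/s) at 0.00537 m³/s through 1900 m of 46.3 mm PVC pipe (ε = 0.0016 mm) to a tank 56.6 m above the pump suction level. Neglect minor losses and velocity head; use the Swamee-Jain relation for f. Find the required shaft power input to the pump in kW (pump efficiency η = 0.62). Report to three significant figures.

P_shaft ≈ 37.8 kW

V = 4Q/(πD²) = 3.189 m/s; Re = 9.53×10^4; ε/D = 3.46×10^-5; f = 0.01825
h_f = f(L/D)V²/2g = 388.3 m
Total head H = z + h_f = 56.6 + 388.3 = 444.9 m
P_hyd = ρgQH = 1000·9.81·0.00537·444.9 = 23.44 kW
P_shaft = P_hyd/η = 23.44/0.62 = 37.80 kW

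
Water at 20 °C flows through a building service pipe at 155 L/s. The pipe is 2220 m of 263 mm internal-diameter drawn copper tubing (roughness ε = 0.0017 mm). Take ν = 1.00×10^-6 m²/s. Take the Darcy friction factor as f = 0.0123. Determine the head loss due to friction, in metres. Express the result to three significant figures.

V = 4Q/(πD²) = 4·0.155/(π·0.263²) = 2.853 m/s
h_f = f(L/D)V²/(2g) = 0.01230·(2220/0.263)·2.853²/(2·9.81) = 43.08 m

h_f ≈ 43.1 m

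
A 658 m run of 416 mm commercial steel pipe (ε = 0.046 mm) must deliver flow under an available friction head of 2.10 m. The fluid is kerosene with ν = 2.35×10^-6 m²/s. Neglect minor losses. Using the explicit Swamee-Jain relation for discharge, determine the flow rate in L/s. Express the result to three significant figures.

Swamee-Jain (Type II): Q = -0.965·√(gD⁵h_f/L)·ln[ε/(3.7D) + √(3.17ν²L/(gD³h_f))]
√(gD⁵h_f/L) = √(9.81·0.416⁵·2.10/658) = 0.01975
ε/(3.7D) = 2.99×10^-5; √(3.17ν²L/(gD³h_f)) = 8.81×10^-5
Q = -0.965·0.01975·ln(1.180×10^-4) = 0.1724 m³/s
Check: V = 1.27 m/s, Re = 2.25×10^5, f = 0.01619, h_f = 2.10 m ≈ 2.10 m ✓

Q ≈ 172 L/s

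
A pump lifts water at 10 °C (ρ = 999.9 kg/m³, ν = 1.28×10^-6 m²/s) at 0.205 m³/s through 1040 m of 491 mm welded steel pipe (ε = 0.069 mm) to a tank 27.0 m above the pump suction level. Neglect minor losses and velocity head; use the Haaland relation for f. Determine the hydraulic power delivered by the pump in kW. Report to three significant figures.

V = 4Q/(πD²) = 1.083 m/s; Re = 4.15×10^5; ε/D = 1.41×10^-4; f = 0.01499
h_f = f(L/D)V²/2g = 1.897 m
Total head H = z + h_f = 27.0 + 1.897 = 28.90 m
P_hyd = ρgQH = 999.9·9.81·0.205·28.90 = 58.11 kW

P_hyd ≈ 58.1 kW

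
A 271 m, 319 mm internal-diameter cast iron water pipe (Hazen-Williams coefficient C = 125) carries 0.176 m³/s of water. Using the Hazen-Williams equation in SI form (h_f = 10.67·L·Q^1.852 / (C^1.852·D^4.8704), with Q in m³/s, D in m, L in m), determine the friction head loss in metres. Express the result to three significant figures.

h_f = 10.67·271·0.176^1.852 / (125^1.852·0.319^4.8704) = 3.954 m

h_f ≈ 3.95 m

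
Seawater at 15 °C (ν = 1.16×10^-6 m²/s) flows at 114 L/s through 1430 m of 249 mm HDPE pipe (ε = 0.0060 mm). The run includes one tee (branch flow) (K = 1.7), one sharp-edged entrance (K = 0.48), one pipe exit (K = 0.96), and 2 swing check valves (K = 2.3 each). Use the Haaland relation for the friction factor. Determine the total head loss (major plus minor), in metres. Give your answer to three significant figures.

V = 4Q/(πD²) = 2.341 m/s; V²/2g = 0.2793 m
Re = 5.03×10^5, ε/D = 2.41×10^-5 → f = 0.01334 (Haaland)
Major: h_f = f(L/D)·V²/2g = 0.01334·5743·0.2793 = 21.40 m
Minor: ΣK = 7.74; h_m = ΣK·V²/2g = 2.162 m
Total H_L = 21.40 + 2.162 = 23.56 m

H_L ≈ 23.6 m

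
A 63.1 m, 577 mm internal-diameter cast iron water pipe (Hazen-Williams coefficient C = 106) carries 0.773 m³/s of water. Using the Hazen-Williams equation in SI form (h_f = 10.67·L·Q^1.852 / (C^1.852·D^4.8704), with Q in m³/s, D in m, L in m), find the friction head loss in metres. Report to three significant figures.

h_f = 10.67·63.1·0.773^1.852 / (106^1.852·0.577^4.8704) = 1.080 m

h_f ≈ 1.08 m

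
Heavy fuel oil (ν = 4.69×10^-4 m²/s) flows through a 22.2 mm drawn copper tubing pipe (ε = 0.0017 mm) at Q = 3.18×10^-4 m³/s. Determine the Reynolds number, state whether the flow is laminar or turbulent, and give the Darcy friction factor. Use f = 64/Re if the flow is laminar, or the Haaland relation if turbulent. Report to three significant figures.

Re ≈ 38.9; laminar; f = 64/Re ≈ 1.65

V = 4Q/(πD²) = 0.8215 m/s
Re = VD/ν = 0.8215·0.0222/4.69×10^-4 = 38.9
Re < 2300 → laminar → f = 64/Re = 1.646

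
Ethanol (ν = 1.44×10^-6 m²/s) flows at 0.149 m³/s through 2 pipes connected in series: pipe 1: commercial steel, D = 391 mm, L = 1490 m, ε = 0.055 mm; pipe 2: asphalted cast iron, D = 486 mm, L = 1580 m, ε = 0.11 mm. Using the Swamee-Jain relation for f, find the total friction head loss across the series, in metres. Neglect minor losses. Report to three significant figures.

H ≈ 6.45 m

Pipe 1: V = 1.241 m/s, Re = 3.37×10^5, ε/D = 1.41×10^-4, f = 0.01559, h_1 = f(L/D)V²/2g = 4.661 m
Pipe 2: V = 0.8032 m/s, Re = 2.71×10^5, ε/D = 2.26×10^-4, f = 0.01670, h_2 = f(L/D)V²/2g = 1.785 m
Series → Q common, losses add: H = Σh = 6.447 m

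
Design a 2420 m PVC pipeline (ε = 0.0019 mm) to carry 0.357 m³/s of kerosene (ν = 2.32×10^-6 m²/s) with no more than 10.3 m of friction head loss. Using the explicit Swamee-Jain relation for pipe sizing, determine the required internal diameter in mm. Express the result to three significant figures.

D ≈ 516 mm

Swamee-Jain (Type III): D = 0.66·[ε^1.25·(LQ²/(gh_f))^4.75 + ν·Q^9.4·(L/(gh_f))^5.2]^0.04
LQ²/(gh_f) = 3.052; L/(gh_f) = 23.95
Term 1 = ε^1.25·(…)^4.75 = 1.41×10^-5; Term 2 = ν·Q^9.4·(…)^5.2 = 0.00215
D = 0.66·(1.41×10^-5 + 0.00215)^0.04 = 0.5164 m = 516 mm
Check: V = 1.70 m/s, Re = 3.79×10^5, f = 0.01381, h_f = 9.59 m ≈ 10.3 m ✓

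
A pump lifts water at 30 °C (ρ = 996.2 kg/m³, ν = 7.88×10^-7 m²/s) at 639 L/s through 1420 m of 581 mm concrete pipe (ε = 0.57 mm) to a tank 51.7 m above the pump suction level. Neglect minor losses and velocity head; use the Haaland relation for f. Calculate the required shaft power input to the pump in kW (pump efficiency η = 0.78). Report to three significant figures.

V = 4Q/(πD²) = 2.410 m/s; Re = 1.78×10^6; ε/D = 9.81×10^-4; f = 0.01974
h_f = f(L/D)V²/2g = 14.28 m
Total head H = z + h_f = 51.7 + 14.28 = 65.98 m
P_hyd = ρgQH = 996.2·9.81·0.639·65.98 = 412.0 kW
P_shaft = P_hyd/η = 412.0/0.78 = 528.3 kW

P_shaft ≈ 528 kW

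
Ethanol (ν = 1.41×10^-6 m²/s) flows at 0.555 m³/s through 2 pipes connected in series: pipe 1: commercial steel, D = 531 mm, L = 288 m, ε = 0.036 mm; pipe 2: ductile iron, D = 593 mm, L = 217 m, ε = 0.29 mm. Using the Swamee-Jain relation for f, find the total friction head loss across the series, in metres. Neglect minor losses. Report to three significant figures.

Pipe 1: V = 2.506 m/s, Re = 9.44×10^5, ε/D = 6.78×10^-5, f = 0.01308, h_1 = f(L/D)V²/2g = 2.270 m
Pipe 2: V = 2.010 m/s, Re = 8.45×10^5, ε/D = 4.89×10^-4, f = 0.01732, h_2 = f(L/D)V²/2g = 1.304 m
Series → Q common, losses add: H = Σh = 3.575 m

H ≈ 3.57 m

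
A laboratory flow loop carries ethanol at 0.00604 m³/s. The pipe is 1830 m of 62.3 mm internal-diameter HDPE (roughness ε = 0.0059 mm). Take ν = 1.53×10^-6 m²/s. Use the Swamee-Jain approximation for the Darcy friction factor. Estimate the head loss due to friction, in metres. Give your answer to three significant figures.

h_f ≈ 113 m

V = 4Q/(πD²) = 4·0.00604/(π·0.0623²) = 1.981 m/s
Re = VD/ν = 1.981·0.0623/1.53×10^-6 = 8.07×10^4 → turbulent
ε/D = 0.0059/62.3 = 9.47×10^-5
Swamee-Jain: f = 0.01919
h_f = f(L/D)V²/(2g) = 0.01919·(1830/0.0623)·1.981²/(2·9.81) = 112.8 m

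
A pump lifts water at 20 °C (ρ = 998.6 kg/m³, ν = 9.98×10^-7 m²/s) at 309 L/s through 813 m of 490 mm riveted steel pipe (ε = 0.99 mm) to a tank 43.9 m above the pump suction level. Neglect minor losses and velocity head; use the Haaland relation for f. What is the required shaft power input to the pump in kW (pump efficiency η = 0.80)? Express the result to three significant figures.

V = 4Q/(πD²) = 1.639 m/s; Re = 8.05×10^5; ε/D = 0.00202; f = 0.02373
h_f = f(L/D)V²/2g = 5.388 m
Total head H = z + h_f = 43.9 + 5.388 = 49.29 m
P_hyd = ρgQH = 998.6·9.81·0.309·49.29 = 149.2 kW
P_shaft = P_hyd/η = 149.2/0.80 = 186.5 kW

P_shaft ≈ 186 kW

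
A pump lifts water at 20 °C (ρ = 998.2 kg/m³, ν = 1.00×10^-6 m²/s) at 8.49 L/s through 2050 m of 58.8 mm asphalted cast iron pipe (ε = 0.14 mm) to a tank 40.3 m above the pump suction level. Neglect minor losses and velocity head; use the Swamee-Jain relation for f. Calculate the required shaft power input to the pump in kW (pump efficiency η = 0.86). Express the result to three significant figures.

P_shaft ≈ 46.9 kW

V = 4Q/(πD²) = 3.127 m/s; Re = 1.84×10^5; ε/D = 0.00238; f = 0.02559
h_f = f(L/D)V²/2g = 444.4 m
Total head H = z + h_f = 40.3 + 444.4 = 484.7 m
P_hyd = ρgQH = 998.2·9.81·0.00849·484.7 = 40.30 kW
P_shaft = P_hyd/η = 40.30/0.86 = 46.86 kW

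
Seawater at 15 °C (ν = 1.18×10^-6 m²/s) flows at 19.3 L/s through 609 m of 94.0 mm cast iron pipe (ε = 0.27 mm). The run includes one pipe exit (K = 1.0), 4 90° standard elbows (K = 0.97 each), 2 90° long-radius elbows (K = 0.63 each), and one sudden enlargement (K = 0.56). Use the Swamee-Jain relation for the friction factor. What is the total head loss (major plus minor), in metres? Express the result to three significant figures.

V = 4Q/(πD²) = 2.781 m/s; V²/2g = 0.3942 m
Re = 2.22×10^5, ε/D = 0.00287 → f = 0.02665 (Swamee-Jain)
Major: h_f = f(L/D)·V²/2g = 0.02665·6479·0.3942 = 68.06 m
Minor: ΣK = 6.70; h_m = ΣK·V²/2g = 2.641 m
Total H_L = 68.06 + 2.641 = 70.70 m

H_L ≈ 70.7 m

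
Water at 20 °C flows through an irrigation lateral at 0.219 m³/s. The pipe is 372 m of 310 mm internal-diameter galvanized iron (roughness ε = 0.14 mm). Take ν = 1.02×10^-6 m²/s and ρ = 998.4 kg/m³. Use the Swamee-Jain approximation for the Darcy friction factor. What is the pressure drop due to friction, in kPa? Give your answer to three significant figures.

Δp ≈ 85.9 kPa

V = 4Q/(πD²) = 4·0.219/(π·0.310²) = 2.902 m/s
Re = VD/ν = 2.902·0.310/1.02×10^-6 = 8.82×10^5 → turbulent
ε/D = 0.14/310 = 4.52×10^-4
Swamee-Jain: f = 0.01704
h_f = f(L/D)V²/(2g) = 0.01704·(372/0.310)·2.902²/(2·9.81) = 8.772 m
Δp = ρg·h_f = 998.4·9.81·8.772 = 85.92 kPa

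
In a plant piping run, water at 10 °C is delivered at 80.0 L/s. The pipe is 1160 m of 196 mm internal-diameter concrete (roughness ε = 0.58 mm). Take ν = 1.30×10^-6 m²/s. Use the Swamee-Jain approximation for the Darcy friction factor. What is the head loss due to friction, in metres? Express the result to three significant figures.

V = 4Q/(πD²) = 4·0.0800/(π·0.196²) = 2.651 m/s
Re = VD/ν = 2.651·0.196/1.30×10^-6 = 4.00×10^5 → turbulent
ε/D = 0.58/196 = 0.00296
Swamee-Jain: f = 0.02653
h_f = f(L/D)V²/(2g) = 0.02653·(1160/0.196)·2.651²/(2·9.81) = 56.27 m

h_f ≈ 56.3 m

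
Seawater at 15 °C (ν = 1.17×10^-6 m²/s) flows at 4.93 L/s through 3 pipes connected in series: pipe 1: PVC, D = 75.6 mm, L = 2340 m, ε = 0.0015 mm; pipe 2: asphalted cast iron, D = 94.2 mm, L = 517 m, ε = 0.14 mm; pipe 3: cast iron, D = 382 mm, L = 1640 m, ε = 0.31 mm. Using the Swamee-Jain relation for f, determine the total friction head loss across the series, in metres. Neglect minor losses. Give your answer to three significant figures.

H ≈ 40.3 m

Pipe 1: V = 1.098 m/s, Re = 7.10×10^4, ε/D = 1.98×10^-5, f = 0.01931, h_1 = f(L/D)V²/2g = 36.75 m
Pipe 2: V = 0.7074 m/s, Re = 5.70×10^4, ε/D = 0.00149, f = 0.02515, h_2 = f(L/D)V²/2g = 3.520 m
Pipe 3: V = 0.04302 m/s, Re = 1.40×10^4, ε/D = 8.12×10^-4, f = 0.02988, h_3 = f(L/D)V²/2g = 0.01210 m
Series → Q common, losses add: H = Σh = 40.29 m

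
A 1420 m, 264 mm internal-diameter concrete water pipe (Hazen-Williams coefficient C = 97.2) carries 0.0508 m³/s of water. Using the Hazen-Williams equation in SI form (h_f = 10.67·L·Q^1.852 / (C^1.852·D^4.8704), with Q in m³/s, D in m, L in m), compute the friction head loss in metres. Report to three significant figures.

h_f = 10.67·1420·0.0508^1.852 / (97.2^1.852·0.264^4.8704) = 8.309 m

h_f ≈ 8.31 m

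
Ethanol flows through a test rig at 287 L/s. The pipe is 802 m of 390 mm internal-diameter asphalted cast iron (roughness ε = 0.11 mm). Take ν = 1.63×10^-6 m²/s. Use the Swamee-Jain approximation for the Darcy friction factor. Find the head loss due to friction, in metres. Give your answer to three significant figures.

h_f ≈ 9.72 m

V = 4Q/(πD²) = 4·0.287/(π·0.390²) = 2.402 m/s
Re = VD/ν = 2.402·0.390/1.63×10^-6 = 5.75×10^5 → turbulent
ε/D = 0.11/390 = 2.82×10^-4
Swamee-Jain: f = 0.01607
h_f = f(L/D)V²/(2g) = 0.01607·(802/0.390)·2.402²/(2·9.81) = 9.725 m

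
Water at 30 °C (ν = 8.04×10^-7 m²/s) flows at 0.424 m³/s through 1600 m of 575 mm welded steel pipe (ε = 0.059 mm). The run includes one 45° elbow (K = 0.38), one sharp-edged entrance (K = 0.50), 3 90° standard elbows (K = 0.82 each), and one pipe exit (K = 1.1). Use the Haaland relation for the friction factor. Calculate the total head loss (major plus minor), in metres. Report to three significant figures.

H_L ≈ 5.60 m

V = 4Q/(πD²) = 1.633 m/s; V²/2g = 0.1359 m
Re = 1.17×10^6, ε/D = 1.03×10^-4 → f = 0.01321 (Haaland)
Major: h_f = f(L/D)·V²/2g = 0.01321·2783·0.1359 = 4.994 m
Minor: ΣK = 4.44; h_m = ΣK·V²/2g = 0.6033 m
Total H_L = 4.994 + 0.6033 = 5.597 m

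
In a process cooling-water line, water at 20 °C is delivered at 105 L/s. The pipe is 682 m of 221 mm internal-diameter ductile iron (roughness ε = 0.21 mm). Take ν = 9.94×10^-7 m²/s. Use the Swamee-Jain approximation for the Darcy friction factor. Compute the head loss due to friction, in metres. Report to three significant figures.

V = 4Q/(πD²) = 4·0.105/(π·0.221²) = 2.737 m/s
Re = VD/ν = 2.737·0.221/9.94×10^-7 = 6.09×10^5 → turbulent
ε/D = 0.21/221 = 9.50×10^-4
Swamee-Jain: f = 0.02002
h_f = f(L/D)V²/(2g) = 0.02002·(682/0.221)·2.737²/(2·9.81) = 23.59 m

h_f ≈ 23.6 m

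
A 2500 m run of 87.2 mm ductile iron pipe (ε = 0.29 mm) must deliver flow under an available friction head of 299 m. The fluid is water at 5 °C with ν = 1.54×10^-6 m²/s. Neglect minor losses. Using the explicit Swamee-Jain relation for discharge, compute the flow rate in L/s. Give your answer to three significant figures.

Swamee-Jain (Type II): Q = -0.965·√(gD⁵h_f/L)·ln[ε/(3.7D) + √(3.17ν²L/(gD³h_f))]
√(gD⁵h_f/L) = √(9.81·0.0872⁵·299/2500) = 0.002432
ε/(3.7D) = 8.99×10^-4; √(3.17ν²L/(gD³h_f)) = 9.83×10^-5
Q = -0.965·0.002432·ln(9.971×10^-4) = 0.01622 m³/s
Check: V = 2.72 m/s, Re = 1.54×10^5, f = 0.02795, h_f = 301 m ≈ 299 m ✓

Q ≈ 16.2 L/s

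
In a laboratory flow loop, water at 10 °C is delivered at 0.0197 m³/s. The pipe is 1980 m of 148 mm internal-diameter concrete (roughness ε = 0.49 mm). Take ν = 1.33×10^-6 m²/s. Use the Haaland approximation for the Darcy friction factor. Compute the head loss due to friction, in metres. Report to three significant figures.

V = 4Q/(πD²) = 4·0.0197/(π·0.148²) = 1.145 m/s
Re = VD/ν = 1.145·0.148/1.33×10^-6 = 1.27×10^5 → turbulent
ε/D = 0.49/148 = 0.00331
Haaland: f = 0.02783
h_f = f(L/D)V²/(2g) = 0.02783·(1980/0.148)·1.145²/(2·9.81) = 24.89 m

h_f ≈ 24.9 m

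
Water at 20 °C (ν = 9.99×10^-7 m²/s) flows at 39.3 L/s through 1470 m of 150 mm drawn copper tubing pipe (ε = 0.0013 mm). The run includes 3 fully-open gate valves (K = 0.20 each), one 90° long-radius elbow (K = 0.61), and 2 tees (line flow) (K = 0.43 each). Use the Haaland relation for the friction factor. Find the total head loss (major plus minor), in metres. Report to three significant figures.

H_L ≈ 35.4 m

V = 4Q/(πD²) = 2.224 m/s; V²/2g = 0.2521 m
Re = 3.34×10^5, ε/D = 8.67×10^-6 → f = 0.01413 (Haaland)
Major: h_f = f(L/D)·V²/2g = 0.01413·9800·0.2521 = 34.91 m
Minor: ΣK = 2.07; h_m = ΣK·V²/2g = 0.5218 m
Total H_L = 34.91 + 0.5218 = 35.44 m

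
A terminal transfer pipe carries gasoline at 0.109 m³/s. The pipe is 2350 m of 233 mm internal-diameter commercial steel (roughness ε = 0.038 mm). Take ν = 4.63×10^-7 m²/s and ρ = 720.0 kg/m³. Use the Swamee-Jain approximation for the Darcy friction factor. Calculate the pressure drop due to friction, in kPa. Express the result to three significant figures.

Δp ≈ 335 kPa

V = 4Q/(πD²) = 4·0.109/(π·0.233²) = 2.556 m/s
Re = VD/ν = 2.556·0.233/4.63×10^-7 = 1.29×10^6 → turbulent
ε/D = 0.038/233 = 1.63×10^-4
Swamee-Jain: f = 0.01413
h_f = f(L/D)V²/(2g) = 0.01413·(2350/0.233)·2.556²/(2·9.81) = 47.49 m
Δp = ρg·h_f = 720.0·9.81·47.49 = 335.4 kPa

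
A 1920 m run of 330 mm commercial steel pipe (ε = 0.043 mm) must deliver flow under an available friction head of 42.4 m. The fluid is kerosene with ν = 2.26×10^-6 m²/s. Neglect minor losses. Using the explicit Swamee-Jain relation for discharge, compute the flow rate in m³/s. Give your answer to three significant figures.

Swamee-Jain (Type II): Q = -0.965·√(gD⁵h_f/L)·ln[ε/(3.7D) + √(3.17ν²L/(gD³h_f))]
√(gD⁵h_f/L) = √(9.81·0.330⁵·42.4/1920) = 0.02912
ε/(3.7D) = 3.52×10^-5; √(3.17ν²L/(gD³h_f)) = 4.56×10^-5
Q = -0.965·0.02912·ln(8.082×10^-5) = 0.2648 m³/s
Check: V = 3.10 m/s, Re = 4.52×10^5, f = 0.01497, h_f = 42.5 m ≈ 42.4 m ✓

Q ≈ 0.265 m³/s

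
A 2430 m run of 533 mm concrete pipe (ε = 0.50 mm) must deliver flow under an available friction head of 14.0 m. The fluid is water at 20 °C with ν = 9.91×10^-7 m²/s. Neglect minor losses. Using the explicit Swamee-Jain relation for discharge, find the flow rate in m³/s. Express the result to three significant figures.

Swamee-Jain (Type II): Q = -0.965·√(gD⁵h_f/L)·ln[ε/(3.7D) + √(3.17ν²L/(gD³h_f))]
√(gD⁵h_f/L) = √(9.81·0.533⁵·14.0/2430) = 0.04931
ε/(3.7D) = 2.54×10^-4; √(3.17ν²L/(gD³h_f)) = 1.91×10^-5
Q = -0.965·0.04931·ln(2.726×10^-4) = 0.3905 m³/s
Check: V = 1.75 m/s, Re = 9.41×10^5, f = 0.01977, h_f = 14.1 m ≈ 14.0 m ✓

Q ≈ 0.391 m³/s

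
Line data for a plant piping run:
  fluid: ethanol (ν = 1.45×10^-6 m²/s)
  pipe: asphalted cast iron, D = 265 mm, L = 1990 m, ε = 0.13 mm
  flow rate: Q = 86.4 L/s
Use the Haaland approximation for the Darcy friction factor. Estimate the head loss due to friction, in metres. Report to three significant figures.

V = 4Q/(πD²) = 4·0.0864/(π·0.265²) = 1.567 m/s
Re = VD/ν = 1.567·0.265/1.45×10^-6 = 2.86×10^5 → turbulent
ε/D = 0.13/265 = 4.91×10^-4
Haaland: f = 0.01808
h_f = f(L/D)V²/(2g) = 0.01808·(1990/0.265)·1.567²/(2·9.81) = 16.98 m

h_f ≈ 17.0 m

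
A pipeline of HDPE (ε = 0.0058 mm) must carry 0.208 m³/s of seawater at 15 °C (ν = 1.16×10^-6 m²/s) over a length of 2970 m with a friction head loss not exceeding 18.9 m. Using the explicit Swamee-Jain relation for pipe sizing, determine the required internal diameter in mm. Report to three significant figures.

Swamee-Jain (Type III): D = 0.66·[ε^1.25·(LQ²/(gh_f))^4.75 + ν·Q^9.4·(L/(gh_f))^5.2]^0.04
LQ²/(gh_f) = 0.6930; L/(gh_f) = 16.02
Term 1 = ε^1.25·(…)^4.75 = 4.99×10^-8; Term 2 = ν·Q^9.4·(…)^5.2 = 8.29×10^-7
D = 0.66·(4.99×10^-8 + 8.29×10^-7)^0.04 = 0.3778 m = 378 mm
Check: V = 1.86 m/s, Re = 6.04×10^5, f = 0.01293, h_f = 17.8 m ≈ 18.9 m ✓

D ≈ 378 mm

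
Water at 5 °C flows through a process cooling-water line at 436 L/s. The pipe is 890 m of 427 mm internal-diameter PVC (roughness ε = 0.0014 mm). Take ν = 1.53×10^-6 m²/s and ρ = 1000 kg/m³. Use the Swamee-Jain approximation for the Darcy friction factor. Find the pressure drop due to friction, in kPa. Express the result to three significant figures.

V = 4Q/(πD²) = 4·0.436/(π·0.427²) = 3.045 m/s
Re = VD/ν = 3.045·0.427/1.53×10^-6 = 8.50×10^5 → turbulent
ε/D = 0.0014/427 = 3.28×10^-6
Swamee-Jain: f = 0.01201
h_f = f(L/D)V²/(2g) = 0.01201·(890/0.427)·3.045²/(2·9.81) = 11.82 m
Δp = ρg·h_f = 1000·9.81·11.82 = 116.0 kPa

Δp ≈ 116 kPa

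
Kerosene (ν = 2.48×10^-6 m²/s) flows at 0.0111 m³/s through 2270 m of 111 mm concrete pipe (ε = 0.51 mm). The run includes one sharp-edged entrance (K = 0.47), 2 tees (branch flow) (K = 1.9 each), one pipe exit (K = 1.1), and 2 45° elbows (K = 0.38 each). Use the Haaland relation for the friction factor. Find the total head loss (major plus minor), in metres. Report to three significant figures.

H_L ≈ 43.4 m

V = 4Q/(πD²) = 1.147 m/s; V²/2g = 0.06706 m
Re = 5.13×10^4, ε/D = 0.00459 → f = 0.03136 (Haaland)
Major: h_f = f(L/D)·V²/2g = 0.03136·20450·0.06706 = 43.01 m
Minor: ΣK = 6.13; h_m = ΣK·V²/2g = 0.4111 m
Total H_L = 43.01 + 0.4111 = 43.42 m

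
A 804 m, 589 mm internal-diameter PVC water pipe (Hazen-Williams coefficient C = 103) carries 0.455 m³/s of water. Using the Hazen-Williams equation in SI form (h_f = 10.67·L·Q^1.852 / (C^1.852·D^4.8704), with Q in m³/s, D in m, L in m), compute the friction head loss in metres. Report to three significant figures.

h_f = 10.67·804·0.455^1.852 / (103^1.852·0.589^4.8704) = 4.919 m

h_f ≈ 4.92 m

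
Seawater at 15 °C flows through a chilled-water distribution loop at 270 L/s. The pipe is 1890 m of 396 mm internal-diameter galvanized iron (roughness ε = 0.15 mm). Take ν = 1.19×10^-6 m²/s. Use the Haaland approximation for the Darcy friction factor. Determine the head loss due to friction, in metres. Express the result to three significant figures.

h_f ≈ 19.2 m

V = 4Q/(πD²) = 4·0.270/(π·0.396²) = 2.192 m/s
Re = VD/ν = 2.192·0.396/1.19×10^-6 = 7.30×10^5 → turbulent
ε/D = 0.15/396 = 3.79×10^-4
Haaland: f = 0.01646
h_f = f(L/D)V²/(2g) = 0.01646·(1890/0.396)·2.192²/(2·9.81) = 19.24 m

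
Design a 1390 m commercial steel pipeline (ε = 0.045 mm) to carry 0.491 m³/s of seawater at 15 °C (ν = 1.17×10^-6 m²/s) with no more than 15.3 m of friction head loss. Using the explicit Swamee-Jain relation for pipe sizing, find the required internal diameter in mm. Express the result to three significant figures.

Swamee-Jain (Type III): D = 0.66·[ε^1.25·(LQ²/(gh_f))^4.75 + ν·Q^9.4·(L/(gh_f))^5.2]^0.04
LQ²/(gh_f) = 2.233; L/(gh_f) = 9.261
Term 1 = ε^1.25·(…)^4.75 = 1.67×10^-4; Term 2 = ν·Q^9.4·(…)^5.2 = 1.55×10^-4
D = 0.66·(1.67×10^-4 + 1.55×10^-4)^0.04 = 0.4785 m = 479 mm
Check: V = 2.73 m/s, Re = 1.12×10^6, f = 0.01330, h_f = 14.7 m ≈ 15.3 m ✓

D ≈ 479 mm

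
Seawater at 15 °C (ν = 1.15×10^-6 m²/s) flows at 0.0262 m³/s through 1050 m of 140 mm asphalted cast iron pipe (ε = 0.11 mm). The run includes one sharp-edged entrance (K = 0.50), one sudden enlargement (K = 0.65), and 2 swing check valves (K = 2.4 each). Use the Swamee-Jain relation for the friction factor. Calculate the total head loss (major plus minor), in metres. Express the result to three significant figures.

H_L ≈ 23.3 m

V = 4Q/(πD²) = 1.702 m/s; V²/2g = 0.1476 m
Re = 2.07×10^5, ε/D = 7.86×10^-4 → f = 0.02025 (Swamee-Jain)
Major: h_f = f(L/D)·V²/2g = 0.02025·7500·0.1476 = 22.43 m
Minor: ΣK = 5.95; h_m = ΣK·V²/2g = 0.8785 m
Total H_L = 22.43 + 0.8785 = 23.30 m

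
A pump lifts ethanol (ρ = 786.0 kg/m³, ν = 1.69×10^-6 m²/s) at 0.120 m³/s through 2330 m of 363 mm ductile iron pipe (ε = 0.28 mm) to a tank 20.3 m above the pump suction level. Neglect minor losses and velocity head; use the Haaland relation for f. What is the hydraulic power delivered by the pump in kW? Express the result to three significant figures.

P_hyd ≈ 26.8 kW

V = 4Q/(πD²) = 1.160 m/s; Re = 2.49×10^5; ε/D = 7.71×10^-4; f = 0.01969
h_f = f(L/D)V²/2g = 8.659 m
Total head H = z + h_f = 20.3 + 8.659 = 28.96 m
P_hyd = ρgQH = 786.0·9.81·0.120·28.96 = 26.80 kW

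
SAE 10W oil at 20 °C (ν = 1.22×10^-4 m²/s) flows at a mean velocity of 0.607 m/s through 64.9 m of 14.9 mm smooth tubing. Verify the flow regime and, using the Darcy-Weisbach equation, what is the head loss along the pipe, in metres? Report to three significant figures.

h_f ≈ 70.6 m

Re = VD/ν = 0.607·0.01490/1.22×10^-4 = 74.1 → laminar (Re < 2300)
f = 64/Re = 0.8633
h_f = f(L/D)V²/(2g) = 0.8633·(64.9/0.01490)·0.607²/(2·9.81) = 70.62 m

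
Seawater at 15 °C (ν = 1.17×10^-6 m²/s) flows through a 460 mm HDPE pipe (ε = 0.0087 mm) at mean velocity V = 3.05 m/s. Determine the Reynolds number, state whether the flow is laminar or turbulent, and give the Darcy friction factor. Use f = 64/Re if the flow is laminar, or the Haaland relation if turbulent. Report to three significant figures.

Re = VD/ν = 3.050·0.460/1.17×10^-6 = 1.20×10^6
Re > 4000 → turbulent; ε/D = 1.89×10^-5
Haaland: f = 0.01164

Re ≈ 1.20×10^6; turbulent; f ≈ 0.0116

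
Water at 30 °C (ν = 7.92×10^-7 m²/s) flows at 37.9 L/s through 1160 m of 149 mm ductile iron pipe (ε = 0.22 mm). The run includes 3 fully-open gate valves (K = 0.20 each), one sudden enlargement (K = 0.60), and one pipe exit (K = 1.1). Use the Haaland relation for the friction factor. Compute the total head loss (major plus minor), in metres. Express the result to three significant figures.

V = 4Q/(πD²) = 2.174 m/s; V²/2g = 0.2408 m
Re = 4.09×10^5, ε/D = 0.00148 → f = 0.02217 (Haaland)
Major: h_f = f(L/D)·V²/2g = 0.02217·7785·0.2408 = 41.56 m
Minor: ΣK = 2.30; h_m = ΣK·V²/2g = 0.5538 m
Total H_L = 41.56 + 0.5538 = 42.11 m

H_L ≈ 42.1 m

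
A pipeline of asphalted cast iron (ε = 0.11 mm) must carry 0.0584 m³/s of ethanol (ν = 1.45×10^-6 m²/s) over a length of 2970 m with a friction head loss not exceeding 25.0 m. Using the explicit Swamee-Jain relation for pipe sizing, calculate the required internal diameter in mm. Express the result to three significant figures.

D ≈ 232 mm

Swamee-Jain (Type III): D = 0.66·[ε^1.25·(LQ²/(gh_f))^4.75 + ν·Q^9.4·(L/(gh_f))^5.2]^0.04
LQ²/(gh_f) = 0.04130; L/(gh_f) = 12.11
Term 1 = ε^1.25·(…)^4.75 = 3.00×10^-12; Term 2 = ν·Q^9.4·(…)^5.2 = 1.58×10^-12
D = 0.66·(3.00×10^-12 + 1.58×10^-12)^0.04 = 0.2323 m = 232 mm
Check: V = 1.38 m/s, Re = 2.21×10^5, f = 0.01863, h_f = 23.1 m ≈ 25.0 m ✓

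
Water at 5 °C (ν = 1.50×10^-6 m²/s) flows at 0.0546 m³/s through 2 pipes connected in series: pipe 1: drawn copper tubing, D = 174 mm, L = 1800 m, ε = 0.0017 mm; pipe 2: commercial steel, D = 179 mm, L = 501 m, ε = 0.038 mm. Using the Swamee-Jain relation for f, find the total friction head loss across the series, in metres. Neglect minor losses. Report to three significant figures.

H ≈ 52.4 m

Pipe 1: V = 2.296 m/s, Re = 2.66×10^5, ε/D = 9.77×10^-6, f = 0.01481, h_1 = f(L/D)V²/2g = 41.16 m
Pipe 2: V = 2.170 m/s, Re = 2.59×10^5, ε/D = 2.12×10^-4, f = 0.01668, h_2 = f(L/D)V²/2g = 11.20 m
Series → Q common, losses add: H = Σh = 52.36 m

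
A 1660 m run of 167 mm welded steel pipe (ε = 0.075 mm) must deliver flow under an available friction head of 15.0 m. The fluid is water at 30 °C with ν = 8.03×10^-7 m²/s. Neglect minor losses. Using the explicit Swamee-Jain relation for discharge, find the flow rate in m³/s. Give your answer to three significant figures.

Q ≈ 0.0280 m³/s

Swamee-Jain (Type II): Q = -0.965·√(gD⁵h_f/L)·ln[ε/(3.7D) + √(3.17ν²L/(gD³h_f))]
√(gD⁵h_f/L) = √(9.81·0.167⁵·15.0/1660) = 0.003393
ε/(3.7D) = 1.21×10^-4; √(3.17ν²L/(gD³h_f)) = 7.04×10^-5
Q = -0.965·0.003393·ln(1.917×10^-4) = 0.02803 m³/s
Check: V = 1.28 m/s, Re = 2.66×10^5, f = 0.01820, h_f = 15.1 m ≈ 15.0 m ✓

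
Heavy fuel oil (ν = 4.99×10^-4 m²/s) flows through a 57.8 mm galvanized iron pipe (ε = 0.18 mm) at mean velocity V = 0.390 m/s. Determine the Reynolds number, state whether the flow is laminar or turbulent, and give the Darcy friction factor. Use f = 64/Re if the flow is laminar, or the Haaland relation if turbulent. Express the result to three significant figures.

Re = VD/ν = 0.3900·0.0578/4.99×10^-4 = 45.2
Re < 2300 → laminar → f = 64/Re = 1.417

Re ≈ 45.2; laminar; f = 64/Re ≈ 1.42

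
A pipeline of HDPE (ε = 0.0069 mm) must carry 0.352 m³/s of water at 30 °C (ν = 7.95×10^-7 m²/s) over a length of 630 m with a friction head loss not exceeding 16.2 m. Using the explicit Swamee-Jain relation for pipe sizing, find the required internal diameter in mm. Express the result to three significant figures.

Swamee-Jain (Type III): D = 0.66·[ε^1.25·(LQ²/(gh_f))^4.75 + ν·Q^9.4·(L/(gh_f))^5.2]^0.04
LQ²/(gh_f) = 0.4912; L/(gh_f) = 3.964
Term 1 = ε^1.25·(…)^4.75 = 1.21×10^-8; Term 2 = ν·Q^9.4·(…)^5.2 = 5.60×10^-8
D = 0.66·(1.21×10^-8 + 5.60×10^-8)^0.04 = 0.3411 m = 341 mm
Check: V = 3.85 m/s, Re = 1.65×10^6, f = 0.01132, h_f = 15.8 m ≈ 16.2 m ✓

D ≈ 341 mm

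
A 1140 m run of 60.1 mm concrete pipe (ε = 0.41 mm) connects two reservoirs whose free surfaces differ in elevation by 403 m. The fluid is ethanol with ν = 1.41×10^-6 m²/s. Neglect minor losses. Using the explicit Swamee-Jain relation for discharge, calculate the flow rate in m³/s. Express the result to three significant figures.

Q ≈ 0.00994 m³/s

Swamee-Jain (Type II): Q = -0.965·√(gD⁵h_f/L)·ln[ε/(3.7D) + √(3.17ν²L/(gD³h_f))]
√(gD⁵h_f/L) = √(9.81·0.0601⁵·403/1140) = 0.001649
ε/(3.7D) = 0.00184; √(3.17ν²L/(gD³h_f)) = 9.15×10^-5
Q = -0.965·0.001649·ln(0.001935) = 0.009942 m³/s
Check: V = 3.50 m/s, Re = 1.49×10^5, f = 0.03415, h_f = 406 m ≈ 403 m ✓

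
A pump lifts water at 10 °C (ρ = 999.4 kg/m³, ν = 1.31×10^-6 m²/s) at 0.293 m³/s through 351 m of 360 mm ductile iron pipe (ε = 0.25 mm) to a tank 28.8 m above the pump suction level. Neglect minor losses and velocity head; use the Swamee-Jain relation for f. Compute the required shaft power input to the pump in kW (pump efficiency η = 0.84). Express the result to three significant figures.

V = 4Q/(πD²) = 2.879 m/s; Re = 7.91×10^5; ε/D = 6.94×10^-4; f = 0.01860
h_f = f(L/D)V²/2g = 7.661 m
Total head H = z + h_f = 28.8 + 7.661 = 36.46 m
P_hyd = ρgQH = 999.4·9.81·0.293·36.46 = 104.7 kW
P_shaft = P_hyd/η = 104.7/0.84 = 124.7 kW

P_shaft ≈ 125 kW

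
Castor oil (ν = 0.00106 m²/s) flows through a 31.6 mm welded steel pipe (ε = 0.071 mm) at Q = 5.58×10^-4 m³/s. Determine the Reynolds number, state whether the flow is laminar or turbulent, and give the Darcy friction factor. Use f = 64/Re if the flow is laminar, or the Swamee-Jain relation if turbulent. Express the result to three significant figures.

Re ≈ 21.2; laminar; f = 64/Re ≈ 3.02

V = 4Q/(πD²) = 0.7115 m/s
Re = VD/ν = 0.7115·0.0316/0.00106 = 21.2
Re < 2300 → laminar → f = 64/Re = 3.017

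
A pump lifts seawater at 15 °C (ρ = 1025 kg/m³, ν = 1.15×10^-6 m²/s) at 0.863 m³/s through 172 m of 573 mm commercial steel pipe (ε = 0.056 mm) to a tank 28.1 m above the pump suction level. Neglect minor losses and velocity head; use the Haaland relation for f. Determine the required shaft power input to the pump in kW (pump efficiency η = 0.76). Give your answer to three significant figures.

V = 4Q/(πD²) = 3.347 m/s; Re = 1.67×10^6; ε/D = 9.77×10^-5; f = 0.01282
h_f = f(L/D)V²/2g = 2.198 m
Total head H = z + h_f = 28.1 + 2.198 = 30.30 m
P_hyd = ρgQH = 1025·9.81·0.863·30.30 = 262.9 kW
P_shaft = P_hyd/η = 262.9/0.76 = 345.9 kW

P_shaft ≈ 346 kW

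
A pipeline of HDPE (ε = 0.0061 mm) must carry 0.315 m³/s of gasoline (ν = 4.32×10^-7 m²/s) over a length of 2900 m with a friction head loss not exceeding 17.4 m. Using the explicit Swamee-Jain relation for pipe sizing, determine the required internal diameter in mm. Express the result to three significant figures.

Swamee-Jain (Type III): D = 0.66·[ε^1.25·(LQ²/(gh_f))^4.75 + ν·Q^9.4·(L/(gh_f))^5.2]^0.04
LQ²/(gh_f) = 1.686; L/(gh_f) = 16.99
Term 1 = ε^1.25·(…)^4.75 = 3.62×10^-6; Term 2 = ν·Q^9.4·(…)^5.2 = 2.07×10^-5
D = 0.66·(3.62×10^-6 + 2.07×10^-5)^0.04 = 0.4315 m = 432 mm
Check: V = 2.15 m/s, Re = 2.15×10^6, f = 0.01078, h_f = 17.1 m ≈ 17.4 m ✓

D ≈ 432 mm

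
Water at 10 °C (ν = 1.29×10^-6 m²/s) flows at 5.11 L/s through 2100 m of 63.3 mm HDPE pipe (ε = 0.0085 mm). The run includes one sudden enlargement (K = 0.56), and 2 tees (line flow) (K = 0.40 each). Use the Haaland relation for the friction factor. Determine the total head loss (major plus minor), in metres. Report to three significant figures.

H_L ≈ 85.9 m

V = 4Q/(πD²) = 1.624 m/s; V²/2g = 0.1344 m
Re = 7.97×10^4, ε/D = 1.34×10^-4 → f = 0.01922 (Haaland)
Major: h_f = f(L/D)·V²/2g = 0.01922·33175·0.1344 = 85.70 m
Minor: ΣK = 1.36; h_m = ΣK·V²/2g = 0.1828 m
Total H_L = 85.70 + 0.1828 = 85.88 m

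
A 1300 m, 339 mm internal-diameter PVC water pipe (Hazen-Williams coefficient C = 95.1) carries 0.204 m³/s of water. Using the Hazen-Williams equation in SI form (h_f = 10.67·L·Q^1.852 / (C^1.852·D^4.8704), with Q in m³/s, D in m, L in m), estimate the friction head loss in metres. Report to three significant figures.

h_f = 10.67·1300·0.204^1.852 / (95.1^1.852·0.339^4.8704) = 30.77 m

h_f ≈ 30.8 m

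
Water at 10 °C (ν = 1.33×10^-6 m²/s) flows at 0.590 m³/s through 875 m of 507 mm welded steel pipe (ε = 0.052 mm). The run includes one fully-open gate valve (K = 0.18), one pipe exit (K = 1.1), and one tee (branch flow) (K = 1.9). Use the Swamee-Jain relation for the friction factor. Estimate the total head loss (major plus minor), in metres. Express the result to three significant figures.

V = 4Q/(πD²) = 2.922 m/s; V²/2g = 0.4353 m
Re = 1.11×10^6, ε/D = 1.03×10^-4 → f = 0.01343 (Swamee-Jain)
Major: h_f = f(L/D)·V²/2g = 0.01343·1726·0.4353 = 10.09 m
Minor: ΣK = 3.18; h_m = ΣK·V²/2g = 1.384 m
Total H_L = 10.09 + 1.384 = 11.47 m

H_L ≈ 11.5 m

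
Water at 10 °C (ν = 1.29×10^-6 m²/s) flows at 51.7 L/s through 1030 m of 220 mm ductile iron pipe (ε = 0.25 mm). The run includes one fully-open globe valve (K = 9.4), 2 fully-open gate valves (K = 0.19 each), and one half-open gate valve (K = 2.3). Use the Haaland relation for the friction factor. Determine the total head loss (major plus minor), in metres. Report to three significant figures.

V = 4Q/(πD²) = 1.360 m/s; V²/2g = 0.09428 m
Re = 2.32×10^5, ε/D = 0.00114 → f = 0.02129 (Haaland)
Major: h_f = f(L/D)·V²/2g = 0.02129·4682·0.09428 = 9.399 m
Minor: ΣK = 12.1; h_m = ΣK·V²/2g = 1.139 m
Total H_L = 9.399 + 1.139 = 10.54 m

H_L ≈ 10.5 m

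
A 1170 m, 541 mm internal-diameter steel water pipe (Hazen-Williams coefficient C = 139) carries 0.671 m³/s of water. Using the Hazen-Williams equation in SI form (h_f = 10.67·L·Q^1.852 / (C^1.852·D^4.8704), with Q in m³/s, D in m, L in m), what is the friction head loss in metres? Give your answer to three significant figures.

h_f = 10.67·1170·0.671^1.852 / (139^1.852·0.541^4.8704) = 12.76 m

h_f ≈ 12.8 m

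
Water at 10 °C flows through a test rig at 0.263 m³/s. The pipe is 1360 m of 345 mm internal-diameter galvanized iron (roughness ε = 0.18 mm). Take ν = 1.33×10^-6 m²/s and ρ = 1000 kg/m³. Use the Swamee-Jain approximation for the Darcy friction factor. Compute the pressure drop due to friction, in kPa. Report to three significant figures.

Δp ≈ 275 kPa

V = 4Q/(πD²) = 4·0.263/(π·0.345²) = 2.813 m/s
Re = VD/ν = 2.813·0.345/1.33×10^-6 = 7.30×10^5 → turbulent
ε/D = 0.18/345 = 5.22×10^-4
Swamee-Jain: f = 0.01763
h_f = f(L/D)V²/(2g) = 0.01763·(1360/0.345)·2.813²/(2·9.81) = 28.03 m
Δp = ρg·h_f = 1000·9.81·28.03 = 275.0 kPa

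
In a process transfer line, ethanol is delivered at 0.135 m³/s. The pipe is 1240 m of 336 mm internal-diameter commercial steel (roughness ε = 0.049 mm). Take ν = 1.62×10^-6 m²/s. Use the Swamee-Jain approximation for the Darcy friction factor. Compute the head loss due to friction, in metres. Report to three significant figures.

h_f ≈ 6.87 m

V = 4Q/(πD²) = 4·0.135/(π·0.336²) = 1.523 m/s
Re = VD/ν = 1.523·0.336/1.62×10^-6 = 3.16×10^5 → turbulent
ε/D = 0.049/336 = 1.46×10^-4
Swamee-Jain: f = 0.01576
h_f = f(L/D)V²/(2g) = 0.01576·(1240/0.336)·1.523²/(2·9.81) = 6.870 m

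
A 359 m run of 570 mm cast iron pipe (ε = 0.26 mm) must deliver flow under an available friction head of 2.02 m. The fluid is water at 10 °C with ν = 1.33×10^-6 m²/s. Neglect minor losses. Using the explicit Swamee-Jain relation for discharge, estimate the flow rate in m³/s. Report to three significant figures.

Q ≈ 0.491 m³/s

Swamee-Jain (Type II): Q = -0.965·√(gD⁵h_f/L)·ln[ε/(3.7D) + √(3.17ν²L/(gD³h_f))]
√(gD⁵h_f/L) = √(9.81·0.570⁵·2.02/359) = 0.05763
ε/(3.7D) = 1.23×10^-4; √(3.17ν²L/(gD³h_f)) = 2.34×10^-5
Q = -0.965·0.05763·ln(1.467×10^-4) = 0.4909 m³/s
Check: V = 1.92 m/s, Re = 8.24×10^5, f = 0.01711, h_f = 2.03 m ≈ 2.02 m ✓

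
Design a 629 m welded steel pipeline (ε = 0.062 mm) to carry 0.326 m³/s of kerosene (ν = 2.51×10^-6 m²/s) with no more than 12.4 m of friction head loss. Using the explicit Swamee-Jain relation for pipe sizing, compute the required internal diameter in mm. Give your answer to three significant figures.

D ≈ 374 mm

Swamee-Jain (Type III): D = 0.66·[ε^1.25·(LQ²/(gh_f))^4.75 + ν·Q^9.4·(L/(gh_f))^5.2]^0.04
LQ²/(gh_f) = 0.5495; L/(gh_f) = 5.171
Term 1 = ε^1.25·(…)^4.75 = 3.20×10^-7; Term 2 = ν·Q^9.4·(…)^5.2 = 3.42×10^-7
D = 0.66·(3.20×10^-7 + 3.42×10^-7)^0.04 = 0.3736 m = 374 mm
Check: V = 2.97 m/s, Re = 4.43×10^5, f = 0.01536, h_f = 11.7 m ≈ 12.4 m ✓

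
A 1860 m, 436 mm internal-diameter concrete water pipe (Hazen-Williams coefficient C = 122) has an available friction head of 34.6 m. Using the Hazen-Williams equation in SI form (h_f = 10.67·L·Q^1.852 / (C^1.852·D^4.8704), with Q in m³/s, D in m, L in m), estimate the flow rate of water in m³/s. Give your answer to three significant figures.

Rearranging: Q = [h_f·C^1.852·D^4.8704 / (10.67·L)]^(1/1.852)
Q = [34.6·122^1.852·0.436^4.8704 / (10.67·1860)]^0.540 = 0.4454 m³/s

Q ≈ 0.445 m³/s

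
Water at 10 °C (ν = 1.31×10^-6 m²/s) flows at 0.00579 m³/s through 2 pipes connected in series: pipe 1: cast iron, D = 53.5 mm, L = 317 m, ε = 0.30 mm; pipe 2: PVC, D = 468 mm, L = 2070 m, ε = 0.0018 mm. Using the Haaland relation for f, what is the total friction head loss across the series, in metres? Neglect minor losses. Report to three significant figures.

H ≈ 64.7 m

Pipe 1: V = 2.576 m/s, Re = 1.05×10^5, ε/D = 0.00561, f = 0.03227, h_1 = f(L/D)V²/2g = 64.64 m
Pipe 2: V = 0.03366 m/s, Re = 1.20×10^4, ε/D = 3.85×10^-6, f = 0.02938, h_2 = f(L/D)V²/2g = 0.007504 m
Series → Q common, losses add: H = Σh = 64.65 m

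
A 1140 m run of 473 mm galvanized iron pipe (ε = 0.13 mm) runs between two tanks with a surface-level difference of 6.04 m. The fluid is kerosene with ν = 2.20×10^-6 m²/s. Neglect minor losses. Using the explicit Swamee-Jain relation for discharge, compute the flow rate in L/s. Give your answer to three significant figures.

Q ≈ 304 L/s

Swamee-Jain (Type II): Q = -0.965·√(gD⁵h_f/L)·ln[ε/(3.7D) + √(3.17ν²L/(gD³h_f))]
√(gD⁵h_f/L) = √(9.81·0.473⁵·6.04/1140) = 0.03508
ε/(3.7D) = 7.43×10^-5; √(3.17ν²L/(gD³h_f)) = 5.28×10^-5
Q = -0.965·0.03508·ln(1.271×10^-4) = 0.3037 m³/s
Check: V = 1.73 m/s, Re = 3.72×10^5, f = 0.01655, h_f = 6.07 m ≈ 6.04 m ✓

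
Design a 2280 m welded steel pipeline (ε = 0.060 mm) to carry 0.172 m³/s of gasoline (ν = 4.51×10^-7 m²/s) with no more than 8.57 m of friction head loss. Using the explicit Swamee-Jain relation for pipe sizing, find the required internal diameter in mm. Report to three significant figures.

D ≈ 395 mm

Swamee-Jain (Type III): D = 0.66·[ε^1.25·(LQ²/(gh_f))^4.75 + ν·Q^9.4·(L/(gh_f))^5.2]^0.04
LQ²/(gh_f) = 0.8023; L/(gh_f) = 27.12
Term 1 = ε^1.25·(…)^4.75 = 1.85×10^-6; Term 2 = ν·Q^9.4·(…)^5.2 = 8.34×10^-7
D = 0.66·(1.85×10^-6 + 8.34×10^-7)^0.04 = 0.3951 m = 395 mm
Check: V = 1.40 m/s, Re = 1.23×10^6, f = 0.01403, h_f = 8.12 m ≈ 8.57 m ✓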